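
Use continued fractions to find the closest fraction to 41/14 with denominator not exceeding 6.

3/1

Expand x = 41/14 as a continued fraction with the Euclidean algorithm:
  41 = 2*14 + 13, so a_0 = 2.
  14 = 1*13 + 1, so a_1 = 1.
  13 = 13*1 + 0, so a_2 = 13.
so x = [2; 1, 13].
Convergents (p_i = a_i*p_{i-1} + p_{i-2}, q_i = a_i*q_{i-1} + q_{i-2} with p_{-2}=0, p_{-1}=1, q_{-2}=1, q_{-1}=0), until the denominator exceeds 6:
  i=0: a_0=2, p_0 = 2*1 + 0 = 2, q_0 = 2*0 + 1 = 1.
  i=1: a_1=1, p_1 = 1*2 + 1 = 3, q_1 = 1*1 + 0 = 1.
  i=2: a_2=13, p_2 = 13*3 + 2 = 41, q_2 = 13*1 + 1 = 14.
q_2 = 14 > 6, so the last convergent with denominator <= 6 is p_1/q_1 = 3/1.
The closest fraction with denominator <= 6 is either p_1/q_1 or the intermediate fraction (k*p_1 + p_0)/(k*q_1 + q_0) with the largest k >= 1 whose denominator stays <= 6; these approach x as k grows, and every other convergent or intermediate fraction in range is farther away.
Largest k: floor((6 - q_0)/q_1) = floor((6 - 1)/1) = 5.
That gives (5*3 + 2)/(5*1 + 1) = 17/6.
Compare the errors: |x - 3/1| = |41*1 - 3*14|/(14*1) = 1/14, and |x - 17/6| = |41*6 - 17*14|/(14*6) = 8/84.
Cross-multiplying, 1*84 = 84 < 112 = 8*14, so 1/14 is smaller: the convergent 3/1 is closer to x than 17/6.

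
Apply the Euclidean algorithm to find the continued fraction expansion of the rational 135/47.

[2; 1, 6, 1, 5]

Run the Euclidean algorithm on 135 and 47; the successive quotients are the partial quotients a_0, a_1, ... (each step inverts the fractional part left over by the previous one):
  135 = 2*47 + 41, so a_0 = 2.
  47 = 1*41 + 6, so a_1 = 1.
  41 = 6*6 + 5, so a_2 = 6.
  6 = 1*5 + 1, so a_3 = 1.
  5 = 5*1 + 0, so a_4 = 5.
The remainder reaches 0 after 5 divisions, so the expansion has 5 partial quotients, read off in order.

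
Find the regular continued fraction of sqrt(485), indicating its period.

Write x_i = (sqrt(485) + m_i)/d_i with (m_0, d_0) = (0, 1). a_0 = floor(sqrt(485)) = 22, since 22^2 = 484 <= 485 < 529 = 23^2.
Iterate m_{i+1} = d_i*a_i - m_i, d_{i+1} = (485 - m_{i+1}^2)/d_i, a_{i+1} = floor((a_0 + m_{i+1})/d_{i+1}):
  m_1 = 1*22 - 0 = 22, d_1 = (485 - 22^2)/1 = 1/1 = 1, a_1 = floor((22 + 22)/1) = 44.
  m_2 = 1*44 - 22 = 22, d_2 = (485 - 22^2)/1 = 1/1 = 1: (m_2, d_2) = (m_1, d_1) = (22, 1), so from here the quotient a_1 repeats; the period length is 1.
Hence the expansion of sqrt(485) is a_0 = 22 followed by the repeating block 44 (period 1).

[22; (44)]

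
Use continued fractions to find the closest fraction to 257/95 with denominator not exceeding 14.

27/10

Expand x = 257/95 as a continued fraction with the Euclidean algorithm:
  257 = 2*95 + 67, so a_0 = 2.
  95 = 1*67 + 28, so a_1 = 1.
  67 = 2*28 + 11, so a_2 = 2.
  28 = 2*11 + 6, so a_3 = 2.
  11 = 1*6 + 5, so a_4 = 1.
  6 = 1*5 + 1, so a_5 = 1.
  5 = 5*1 + 0, so a_6 = 5.
so x = [2; 1, 2, 2, 1, 1, 5].
Convergents (p_i = a_i*p_{i-1} + p_{i-2}, q_i = a_i*q_{i-1} + q_{i-2} with p_{-2}=0, p_{-1}=1, q_{-2}=1, q_{-1}=0), until the denominator exceeds 14:
  i=0: a_0=2, p_0 = 2*1 + 0 = 2, q_0 = 2*0 + 1 = 1.
  i=1: a_1=1, p_1 = 1*2 + 1 = 3, q_1 = 1*1 + 0 = 1.
  i=2: a_2=2, p_2 = 2*3 + 2 = 8, q_2 = 2*1 + 1 = 3.
  i=3: a_3=2, p_3 = 2*8 + 3 = 19, q_3 = 2*3 + 1 = 7.
  i=4: a_4=1, p_4 = 1*19 + 8 = 27, q_4 = 1*7 + 3 = 10.
  i=5: a_5=1, p_5 = 1*27 + 19 = 46, q_5 = 1*10 + 7 = 17.
q_5 = 17 > 14, so the last convergent with denominator <= 14 is p_4/q_4 = 27/10.
The closest fraction with denominator <= 14 is either p_4/q_4 or the intermediate fraction (k*p_4 + p_3)/(k*q_4 + q_3) with the largest k >= 1 whose denominator stays <= 14; these approach x as k grows, and every other convergent or intermediate fraction in range is farther away.
Largest k: floor((14 - q_3)/q_4) = floor((14 - 7)/10) = 0.
Since k = 0, no intermediate fraction beyond p_4/q_4 has denominator <= 14, so the convergent 27/10 is the closest (its error is |257*10 - 27*95|/(95*10) = 5/950).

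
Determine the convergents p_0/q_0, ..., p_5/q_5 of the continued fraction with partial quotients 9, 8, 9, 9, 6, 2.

Using the convergent recurrence p_i = a_i*p_{i-1} + p_{i-2}, q_i = a_i*q_{i-1} + q_{i-2} with p_{-2}=0, p_{-1}=1, q_{-2}=1, q_{-1}=0:
  i=0: a_0=9, p_0 = 9*1 + 0 = 9, q_0 = 9*0 + 1 = 1.
  i=1: a_1=8, p_1 = 8*9 + 1 = 73, q_1 = 8*1 + 0 = 8.
  i=2: a_2=9, p_2 = 9*73 + 9 = 666, q_2 = 9*8 + 1 = 73.
  i=3: a_3=9, p_3 = 9*666 + 73 = 6067, q_3 = 9*73 + 8 = 665.
  i=4: a_4=6, p_4 = 6*6067 + 666 = 37068, q_4 = 6*665 + 73 = 4063.
  i=5: a_5=2, p_5 = 2*37068 + 6067 = 80203, q_5 = 2*4063 + 665 = 8791.

9/1, 73/8, 666/73, 6067/665, 37068/4063, 80203/8791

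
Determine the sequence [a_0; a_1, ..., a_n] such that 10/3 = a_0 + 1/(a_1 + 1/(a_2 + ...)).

Run the Euclidean algorithm on 10 and 3; the successive quotients are the partial quotients a_0, a_1, ... (each step inverts the fractional part left over by the previous one):
  10 = 3*3 + 1, so a_0 = 3.
  3 = 3*1 + 0, so a_1 = 3.
The remainder reaches 0 after 2 divisions, so the expansion has 2 partial quotients, read off in order.

[3; 3]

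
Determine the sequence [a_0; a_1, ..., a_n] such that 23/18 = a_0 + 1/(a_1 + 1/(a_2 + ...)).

[1; 3, 1, 1, 2]

Run the Euclidean algorithm on 23 and 18; the successive quotients are the partial quotients a_0, a_1, ... (each step inverts the fractional part left over by the previous one):
  23 = 1*18 + 5, so a_0 = 1.
  18 = 3*5 + 3, so a_1 = 3.
  5 = 1*3 + 2, so a_2 = 1.
  3 = 1*2 + 1, so a_3 = 1.
  2 = 2*1 + 0, so a_4 = 2.
The remainder reaches 0 after 5 divisions, so the expansion has 5 partial quotients, read off in order.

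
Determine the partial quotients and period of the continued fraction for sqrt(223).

Write x_i = (sqrt(223) + m_i)/d_i with (m_0, d_0) = (0, 1). a_0 = floor(sqrt(223)) = 14, since 14^2 = 196 <= 223 < 225 = 15^2.
Iterate m_{i+1} = d_i*a_i - m_i, d_{i+1} = (223 - m_{i+1}^2)/d_i, a_{i+1} = floor((a_0 + m_{i+1})/d_{i+1}):
  m_1 = 1*14 - 0 = 14, d_1 = (223 - 14^2)/1 = 27/1 = 27, a_1 = floor((14 + 14)/27) = 1.
  m_2 = 27*1 - 14 = 13, d_2 = (223 - 13^2)/27 = 54/27 = 2, a_2 = floor((14 + 13)/2) = 13.
  m_3 = 2*13 - 13 = 13, d_3 = (223 - 13^2)/2 = 54/2 = 27, a_3 = floor((14 + 13)/27) = 1.
  m_4 = 27*1 - 13 = 14, d_4 = (223 - 14^2)/27 = 27/27 = 1, a_4 = floor((14 + 14)/1) = 28.
  m_5 = 1*28 - 14 = 14, d_5 = (223 - 14^2)/1 = 27/1 = 27: (m_5, d_5) = (m_1, d_1) = (14, 27), so from here the quotients repeat a_1, ..., a_4; the period length is 4.
Hence the expansion of sqrt(223) is a_0 = 14 followed by the repeating block 1, 13, 1, 28 (period 4).

[14; (1, 13, 1, 28)]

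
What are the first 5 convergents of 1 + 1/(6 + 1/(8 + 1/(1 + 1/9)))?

Using the convergent recurrence p_i = a_i*p_{i-1} + p_{i-2}, q_i = a_i*q_{i-1} + q_{i-2} with p_{-2}=0, p_{-1}=1, q_{-2}=1, q_{-1}=0:
  i=0: a_0=1, p_0 = 1*1 + 0 = 1, q_0 = 1*0 + 1 = 1.
  i=1: a_1=6, p_1 = 6*1 + 1 = 7, q_1 = 6*1 + 0 = 6.
  i=2: a_2=8, p_2 = 8*7 + 1 = 57, q_2 = 8*6 + 1 = 49.
  i=3: a_3=1, p_3 = 1*57 + 7 = 64, q_3 = 1*49 + 6 = 55.
  i=4: a_4=9, p_4 = 9*64 + 57 = 633, q_4 = 9*55 + 49 = 544.

1/1, 7/6, 57/49, 64/55, 633/544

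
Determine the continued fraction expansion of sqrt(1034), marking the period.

[32; (6, 2, 2, 2, 6, 64)]

Write x_i = (sqrt(1034) + m_i)/d_i with (m_0, d_0) = (0, 1). a_0 = floor(sqrt(1034)) = 32, since 32^2 = 1024 <= 1034 < 1089 = 33^2.
Iterate m_{i+1} = d_i*a_i - m_i, d_{i+1} = (1034 - m_{i+1}^2)/d_i, a_{i+1} = floor((a_0 + m_{i+1})/d_{i+1}):
  m_1 = 1*32 - 0 = 32, d_1 = (1034 - 32^2)/1 = 10/1 = 10, a_1 = floor((32 + 32)/10) = 6.
  m_2 = 10*6 - 32 = 28, d_2 = (1034 - 28^2)/10 = 250/10 = 25, a_2 = floor((32 + 28)/25) = 2.
  m_3 = 25*2 - 28 = 22, d_3 = (1034 - 22^2)/25 = 550/25 = 22, a_3 = floor((32 + 22)/22) = 2.
  m_4 = 22*2 - 22 = 22, d_4 = (1034 - 22^2)/22 = 550/22 = 25, a_4 = floor((32 + 22)/25) = 2.
  m_5 = 25*2 - 22 = 28, d_5 = (1034 - 28^2)/25 = 250/25 = 10, a_5 = floor((32 + 28)/10) = 6.
  m_6 = 10*6 - 28 = 32, d_6 = (1034 - 32^2)/10 = 10/10 = 1, a_6 = floor((32 + 32)/1) = 64.
  m_7 = 1*64 - 32 = 32, d_7 = (1034 - 32^2)/1 = 10/1 = 10: (m_7, d_7) = (m_1, d_1) = (32, 10), so from here the quotients repeat a_1, ..., a_6; the period length is 6.
Hence the expansion of sqrt(1034) is a_0 = 32 followed by the repeating block 6, 2, 2, 2, 6, 64 (period 6).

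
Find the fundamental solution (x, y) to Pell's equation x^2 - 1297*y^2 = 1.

First expand sqrt(1297) as a continued fraction. With x_i = (sqrt(1297) + m_i)/d_i and (m_0, d_0) = (0, 1): a_0 = floor(sqrt(1297)) = 36, since 36^2 = 1296 <= 1297 < 1369 = 37^2.
Iterate m_{i+1} = d_i*a_i - m_i, d_{i+1} = (1297 - m_{i+1}^2)/d_i, a_{i+1} = floor((a_0 + m_{i+1})/d_{i+1}):
  m_1 = 1*36 - 0 = 36, d_1 = (1297 - 36^2)/1 = 1/1 = 1, a_1 = floor((36 + 36)/1) = 72.
  m_2 = 1*72 - 36 = 36, d_2 = (1297 - 36^2)/1 = 1/1 = 1: (m_2, d_2) = (m_1, d_1) = (36, 1), so from here the quotient a_1 repeats; the period length is 1.
So sqrt(1297) = [36; (72)] with period length k = 1.
k is odd, so (p_{k-1}, q_{k-1}) only solves x^2 - 1297y^2 = -1 and the fundamental solution of x^2 - 1297y^2 = 1 is (p_{2k-1}, q_{2k-1}) = (p_1, q_1); compute convergents through index 1, running through the period twice.
Convergents (p_i = a_i*p_{i-1} + p_{i-2}, q_i = a_i*q_{i-1} + q_{i-2} with p_{-2}=0, p_{-1}=1, q_{-2}=1, q_{-1}=0):
  i=0: a_0=36, p_0 = 36*1 + 0 = 36, q_0 = 36*0 + 1 = 1.
  i=1: a_1=72, p_1 = 72*36 + 1 = 2593, q_1 = 72*1 + 0 = 72.
Indeed p_0^2 - 1297*q_0^2 = 1296 - 1297 = -1, not +1.
Check: 2593^2 - 1297*72^2 = 6723649 - 6723648 = 1, so (x, y) = (2593, 72) solves the equation, and by the theorem it is the least positive solution.

(x, y) = (2593, 72)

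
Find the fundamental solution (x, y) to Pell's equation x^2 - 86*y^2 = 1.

(x, y) = (10405, 1122)

First expand sqrt(86) as a continued fraction. With x_i = (sqrt(86) + m_i)/d_i and (m_0, d_0) = (0, 1): a_0 = floor(sqrt(86)) = 9, since 9^2 = 81 <= 86 < 100 = 10^2.
Iterate m_{i+1} = d_i*a_i - m_i, d_{i+1} = (86 - m_{i+1}^2)/d_i, a_{i+1} = floor((a_0 + m_{i+1})/d_{i+1}):
  m_1 = 1*9 - 0 = 9, d_1 = (86 - 9^2)/1 = 5/1 = 5, a_1 = floor((9 + 9)/5) = 3.
  m_2 = 5*3 - 9 = 6, d_2 = (86 - 6^2)/5 = 50/5 = 10, a_2 = floor((9 + 6)/10) = 1.
  m_3 = 10*1 - 6 = 4, d_3 = (86 - 4^2)/10 = 70/10 = 7, a_3 = floor((9 + 4)/7) = 1.
  m_4 = 7*1 - 4 = 3, d_4 = (86 - 3^2)/7 = 77/7 = 11, a_4 = floor((9 + 3)/11) = 1.
  m_5 = 11*1 - 3 = 8, d_5 = (86 - 8^2)/11 = 22/11 = 2, a_5 = floor((9 + 8)/2) = 8.
  m_6 = 2*8 - 8 = 8, d_6 = (86 - 8^2)/2 = 22/2 = 11, a_6 = floor((9 + 8)/11) = 1.
  m_7 = 11*1 - 8 = 3, d_7 = (86 - 3^2)/11 = 77/11 = 7, a_7 = floor((9 + 3)/7) = 1.
  m_8 = 7*1 - 3 = 4, d_8 = (86 - 4^2)/7 = 70/7 = 10, a_8 = floor((9 + 4)/10) = 1.
  m_9 = 10*1 - 4 = 6, d_9 = (86 - 6^2)/10 = 50/10 = 5, a_9 = floor((9 + 6)/5) = 3.
  m_10 = 5*3 - 6 = 9, d_10 = (86 - 9^2)/5 = 5/5 = 1, a_10 = floor((9 + 9)/1) = 18.
  m_11 = 1*18 - 9 = 9, d_11 = (86 - 9^2)/1 = 5/1 = 5: (m_11, d_11) = (m_1, d_1) = (9, 5), so from here the quotients repeat a_1, ..., a_10; the period length is 10.
So sqrt(86) = [9; (3, 1, 1, 1, 8, 1, 1, 1, 3, 18)] with period length k = 10.
k is even, so the fundamental solution of x^2 - 86y^2 = 1 is (p_{k-1}, q_{k-1}) = (p_9, q_9); compute convergents through index 9.
Convergents (p_i = a_i*p_{i-1} + p_{i-2}, q_i = a_i*q_{i-1} + q_{i-2} with p_{-2}=0, p_{-1}=1, q_{-2}=1, q_{-1}=0):
  i=0: a_0=9, p_0 = 9*1 + 0 = 9, q_0 = 9*0 + 1 = 1.
  i=1: a_1=3, p_1 = 3*9 + 1 = 28, q_1 = 3*1 + 0 = 3.
  i=2: a_2=1, p_2 = 1*28 + 9 = 37, q_2 = 1*3 + 1 = 4.
  i=3: a_3=1, p_3 = 1*37 + 28 = 65, q_3 = 1*4 + 3 = 7.
  i=4: a_4=1, p_4 = 1*65 + 37 = 102, q_4 = 1*7 + 4 = 11.
  i=5: a_5=8, p_5 = 8*102 + 65 = 881, q_5 = 8*11 + 7 = 95.
  i=6: a_6=1, p_6 = 1*881 + 102 = 983, q_6 = 1*95 + 11 = 106.
  i=7: a_7=1, p_7 = 1*983 + 881 = 1864, q_7 = 1*106 + 95 = 201.
  i=8: a_8=1, p_8 = 1*1864 + 983 = 2847, q_8 = 1*201 + 106 = 307.
  i=9: a_9=3, p_9 = 3*2847 + 1864 = 10405, q_9 = 3*307 + 201 = 1122.
Check: 10405^2 - 86*1122^2 = 108264025 - 108264024 = 1, so (x, y) = (10405, 1122) solves the equation, and by the theorem it is the least positive solution.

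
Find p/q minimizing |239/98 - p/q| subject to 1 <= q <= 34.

61/25

Expand x = 239/98 as a continued fraction with the Euclidean algorithm:
  239 = 2*98 + 43, so a_0 = 2.
  98 = 2*43 + 12, so a_1 = 2.
  43 = 3*12 + 7, so a_2 = 3.
  12 = 1*7 + 5, so a_3 = 1.
  7 = 1*5 + 2, so a_4 = 1.
  5 = 2*2 + 1, so a_5 = 2.
  2 = 2*1 + 0, so a_6 = 2.
so x = [2; 2, 3, 1, 1, 2, 2].
Convergents (p_i = a_i*p_{i-1} + p_{i-2}, q_i = a_i*q_{i-1} + q_{i-2} with p_{-2}=0, p_{-1}=1, q_{-2}=1, q_{-1}=0), until the denominator exceeds 34:
  i=0: a_0=2, p_0 = 2*1 + 0 = 2, q_0 = 2*0 + 1 = 1.
  i=1: a_1=2, p_1 = 2*2 + 1 = 5, q_1 = 2*1 + 0 = 2.
  i=2: a_2=3, p_2 = 3*5 + 2 = 17, q_2 = 3*2 + 1 = 7.
  i=3: a_3=1, p_3 = 1*17 + 5 = 22, q_3 = 1*7 + 2 = 9.
  i=4: a_4=1, p_4 = 1*22 + 17 = 39, q_4 = 1*9 + 7 = 16.
  i=5: a_5=2, p_5 = 2*39 + 22 = 100, q_5 = 2*16 + 9 = 41.
q_5 = 41 > 34, so the last convergent with denominator <= 34 is p_4/q_4 = 39/16.
The closest fraction with denominator <= 34 is either p_4/q_4 or the intermediate fraction (k*p_4 + p_3)/(k*q_4 + q_3) with the largest k >= 1 whose denominator stays <= 34; these approach x as k grows, and every other convergent or intermediate fraction in range is farther away.
Largest k: floor((34 - q_3)/q_4) = floor((34 - 9)/16) = 1.
That gives (1*39 + 22)/(1*16 + 9) = 61/25.
Compare the errors: |x - 39/16| = |239*16 - 39*98|/(98*16) = 2/1568, and |x - 61/25| = |239*25 - 61*98|/(98*25) = 3/2450.
Cross-multiplying, 3*1568 = 4704 < 4900 = 2*2450, so 3/2450 is smaller: the intermediate fraction 61/25 is closer to x than 39/16.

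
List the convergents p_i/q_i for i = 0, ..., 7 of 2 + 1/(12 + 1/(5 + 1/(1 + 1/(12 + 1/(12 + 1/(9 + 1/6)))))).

2/1, 25/12, 127/61, 152/73, 1951/937, 23564/11317, 214027/102790, 1307726/628057

Using the convergent recurrence p_i = a_i*p_{i-1} + p_{i-2}, q_i = a_i*q_{i-1} + q_{i-2} with p_{-2}=0, p_{-1}=1, q_{-2}=1, q_{-1}=0:
  i=0: a_0=2, p_0 = 2*1 + 0 = 2, q_0 = 2*0 + 1 = 1.
  i=1: a_1=12, p_1 = 12*2 + 1 = 25, q_1 = 12*1 + 0 = 12.
  i=2: a_2=5, p_2 = 5*25 + 2 = 127, q_2 = 5*12 + 1 = 61.
  i=3: a_3=1, p_3 = 1*127 + 25 = 152, q_3 = 1*61 + 12 = 73.
  i=4: a_4=12, p_4 = 12*152 + 127 = 1951, q_4 = 12*73 + 61 = 937.
  i=5: a_5=12, p_5 = 12*1951 + 152 = 23564, q_5 = 12*937 + 73 = 11317.
  i=6: a_6=9, p_6 = 9*23564 + 1951 = 214027, q_6 = 9*11317 + 937 = 102790.
  i=7: a_7=6, p_7 = 6*214027 + 23564 = 1307726, q_7 = 6*102790 + 11317 = 628057.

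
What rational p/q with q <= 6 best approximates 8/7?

7/6

Expand x = 8/7 as a continued fraction with the Euclidean algorithm:
  8 = 1*7 + 1, so a_0 = 1.
  7 = 7*1 + 0, so a_1 = 7.
so x = [1; 7].
Convergents (p_i = a_i*p_{i-1} + p_{i-2}, q_i = a_i*q_{i-1} + q_{i-2} with p_{-2}=0, p_{-1}=1, q_{-2}=1, q_{-1}=0), until the denominator exceeds 6:
  i=0: a_0=1, p_0 = 1*1 + 0 = 1, q_0 = 1*0 + 1 = 1.
  i=1: a_1=7, p_1 = 7*1 + 1 = 8, q_1 = 7*1 + 0 = 7.
q_1 = 7 > 6, so the last convergent with denominator <= 6 is p_0/q_0 = 1/1.
The closest fraction with denominator <= 6 is either p_0/q_0 or the intermediate fraction (k*p_0 + p_{-1})/(k*q_0 + q_{-1}) with the largest k >= 1 whose denominator stays <= 6; these approach x as k grows, and every other convergent or intermediate fraction in range is farther away.
Largest k: floor((6 - q_{-1})/q_0) = floor((6 - 0)/1) = 6 (using the seeds p_{-1} = 1, q_{-1} = 0).
That gives (6*1 + 1)/(6*1 + 0) = 7/6.
Compare the errors: |x - 1/1| = |8*1 - 1*7|/(7*1) = 1/7, and |x - 7/6| = |8*6 - 7*7|/(7*6) = 1/42.
Cross-multiplying, 1*7 = 7 < 42 = 1*42, so 1/42 is smaller: the intermediate fraction 7/6 is closer to x than 1/1.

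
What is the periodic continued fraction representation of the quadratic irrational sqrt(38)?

[6; (6, 12)]

Write x_i = (sqrt(38) + m_i)/d_i with (m_0, d_0) = (0, 1). a_0 = floor(sqrt(38)) = 6, since 6^2 = 36 <= 38 < 49 = 7^2.
Iterate m_{i+1} = d_i*a_i - m_i, d_{i+1} = (38 - m_{i+1}^2)/d_i, a_{i+1} = floor((a_0 + m_{i+1})/d_{i+1}):
  m_1 = 1*6 - 0 = 6, d_1 = (38 - 6^2)/1 = 2/1 = 2, a_1 = floor((6 + 6)/2) = 6.
  m_2 = 2*6 - 6 = 6, d_2 = (38 - 6^2)/2 = 2/2 = 1, a_2 = floor((6 + 6)/1) = 12.
  m_3 = 1*12 - 6 = 6, d_3 = (38 - 6^2)/1 = 2/1 = 2: (m_3, d_3) = (m_1, d_1) = (6, 2), so from here the quotients repeat a_1, a_2; the period length is 2.
Hence the expansion of sqrt(38) is a_0 = 6 followed by the repeating block 6, 12 (period 2).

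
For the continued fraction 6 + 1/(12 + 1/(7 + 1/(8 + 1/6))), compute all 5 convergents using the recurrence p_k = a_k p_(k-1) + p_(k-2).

6/1, 73/12, 517/85, 4209/692, 25771/4237

Using the convergent recurrence p_i = a_i*p_{i-1} + p_{i-2}, q_i = a_i*q_{i-1} + q_{i-2} with p_{-2}=0, p_{-1}=1, q_{-2}=1, q_{-1}=0:
  i=0: a_0=6, p_0 = 6*1 + 0 = 6, q_0 = 6*0 + 1 = 1.
  i=1: a_1=12, p_1 = 12*6 + 1 = 73, q_1 = 12*1 + 0 = 12.
  i=2: a_2=7, p_2 = 7*73 + 6 = 517, q_2 = 7*12 + 1 = 85.
  i=3: a_3=8, p_3 = 8*517 + 73 = 4209, q_3 = 8*85 + 12 = 692.
  i=4: a_4=6, p_4 = 6*4209 + 517 = 25771, q_4 = 6*692 + 85 = 4237.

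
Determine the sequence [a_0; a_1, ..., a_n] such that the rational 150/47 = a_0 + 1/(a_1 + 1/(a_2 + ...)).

Run the Euclidean algorithm on 150 and 47; the successive quotients are the partial quotients a_0, a_1, ... (each step inverts the fractional part left over by the previous one):
  150 = 3*47 + 9, so a_0 = 3.
  47 = 5*9 + 2, so a_1 = 5.
  9 = 4*2 + 1, so a_2 = 4.
  2 = 2*1 + 0, so a_3 = 2.
The remainder reaches 0 after 4 divisions, so the expansion has 4 partial quotients, read off in order.

[3; 5, 4, 2]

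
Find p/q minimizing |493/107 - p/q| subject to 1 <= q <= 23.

Expand x = 493/107 as a continued fraction with the Euclidean algorithm:
  493 = 4*107 + 65, so a_0 = 4.
  107 = 1*65 + 42, so a_1 = 1.
  65 = 1*42 + 23, so a_2 = 1.
  42 = 1*23 + 19, so a_3 = 1.
  23 = 1*19 + 4, so a_4 = 1.
  19 = 4*4 + 3, so a_5 = 4.
  4 = 1*3 + 1, so a_6 = 1.
  3 = 3*1 + 0, so a_7 = 3.
so x = [4; 1, 1, 1, 1, 4, 1, 3].
Convergents (p_i = a_i*p_{i-1} + p_{i-2}, q_i = a_i*q_{i-1} + q_{i-2} with p_{-2}=0, p_{-1}=1, q_{-2}=1, q_{-1}=0), until the denominator exceeds 23:
  i=0: a_0=4, p_0 = 4*1 + 0 = 4, q_0 = 4*0 + 1 = 1.
  i=1: a_1=1, p_1 = 1*4 + 1 = 5, q_1 = 1*1 + 0 = 1.
  i=2: a_2=1, p_2 = 1*5 + 4 = 9, q_2 = 1*1 + 1 = 2.
  i=3: a_3=1, p_3 = 1*9 + 5 = 14, q_3 = 1*2 + 1 = 3.
  i=4: a_4=1, p_4 = 1*14 + 9 = 23, q_4 = 1*3 + 2 = 5.
  i=5: a_5=4, p_5 = 4*23 + 14 = 106, q_5 = 4*5 + 3 = 23.
  i=6: a_6=1, p_6 = 1*106 + 23 = 129, q_6 = 1*23 + 5 = 28.
q_6 = 28 > 23, so the last convergent with denominator <= 23 is p_5/q_5 = 106/23.
The closest fraction with denominator <= 23 is either p_5/q_5 or the intermediate fraction (k*p_5 + p_4)/(k*q_5 + q_4) with the largest k >= 1 whose denominator stays <= 23; these approach x as k grows, and every other convergent or intermediate fraction in range is farther away.
Largest k: floor((23 - q_4)/q_5) = floor((23 - 5)/23) = 0.
Since k = 0, no intermediate fraction beyond p_5/q_5 has denominator <= 23, so the convergent 106/23 is the closest (its error is |493*23 - 106*107|/(107*23) = 3/2461).

106/23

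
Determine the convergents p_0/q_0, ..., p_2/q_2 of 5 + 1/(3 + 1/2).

5/1, 16/3, 37/7

Using the convergent recurrence p_i = a_i*p_{i-1} + p_{i-2}, q_i = a_i*q_{i-1} + q_{i-2} with p_{-2}=0, p_{-1}=1, q_{-2}=1, q_{-1}=0:
  i=0: a_0=5, p_0 = 5*1 + 0 = 5, q_0 = 5*0 + 1 = 1.
  i=1: a_1=3, p_1 = 3*5 + 1 = 16, q_1 = 3*1 + 0 = 3.
  i=2: a_2=2, p_2 = 2*16 + 5 = 37, q_2 = 2*3 + 1 = 7.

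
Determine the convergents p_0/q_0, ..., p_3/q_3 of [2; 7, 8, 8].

2/1, 15/7, 122/57, 991/463

Using the convergent recurrence p_i = a_i*p_{i-1} + p_{i-2}, q_i = a_i*q_{i-1} + q_{i-2} with p_{-2}=0, p_{-1}=1, q_{-2}=1, q_{-1}=0:
  i=0: a_0=2, p_0 = 2*1 + 0 = 2, q_0 = 2*0 + 1 = 1.
  i=1: a_1=7, p_1 = 7*2 + 1 = 15, q_1 = 7*1 + 0 = 7.
  i=2: a_2=8, p_2 = 8*15 + 2 = 122, q_2 = 8*7 + 1 = 57.
  i=3: a_3=8, p_3 = 8*122 + 15 = 991, q_3 = 8*57 + 7 = 463.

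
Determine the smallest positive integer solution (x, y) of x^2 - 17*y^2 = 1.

(x, y) = (33, 8)

First expand sqrt(17) as a continued fraction. With x_i = (sqrt(17) + m_i)/d_i and (m_0, d_0) = (0, 1): a_0 = floor(sqrt(17)) = 4, since 4^2 = 16 <= 17 < 25 = 5^2.
Iterate m_{i+1} = d_i*a_i - m_i, d_{i+1} = (17 - m_{i+1}^2)/d_i, a_{i+1} = floor((a_0 + m_{i+1})/d_{i+1}):
  m_1 = 1*4 - 0 = 4, d_1 = (17 - 4^2)/1 = 1/1 = 1, a_1 = floor((4 + 4)/1) = 8.
  m_2 = 1*8 - 4 = 4, d_2 = (17 - 4^2)/1 = 1/1 = 1: (m_2, d_2) = (m_1, d_1) = (4, 1), so from here the quotient a_1 repeats; the period length is 1.
So sqrt(17) = [4; (8)] with period length k = 1.
k is odd, so (p_{k-1}, q_{k-1}) only solves x^2 - 17y^2 = -1 and the fundamental solution of x^2 - 17y^2 = 1 is (p_{2k-1}, q_{2k-1}) = (p_1, q_1); compute convergents through index 1, running through the period twice.
Convergents (p_i = a_i*p_{i-1} + p_{i-2}, q_i = a_i*q_{i-1} + q_{i-2} with p_{-2}=0, p_{-1}=1, q_{-2}=1, q_{-1}=0):
  i=0: a_0=4, p_0 = 4*1 + 0 = 4, q_0 = 4*0 + 1 = 1.
  i=1: a_1=8, p_1 = 8*4 + 1 = 33, q_1 = 8*1 + 0 = 8.
Indeed p_0^2 - 17*q_0^2 = 16 - 17 = -1, not +1.
Check: 33^2 - 17*8^2 = 1089 - 1088 = 1, so (x, y) = (33, 8) solves the equation, and by the theorem it is the least positive solution.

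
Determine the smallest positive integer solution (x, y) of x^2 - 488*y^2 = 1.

(x, y) = (243, 11)

First expand sqrt(488) as a continued fraction. With x_i = (sqrt(488) + m_i)/d_i and (m_0, d_0) = (0, 1): a_0 = floor(sqrt(488)) = 22, since 22^2 = 484 <= 488 < 529 = 23^2.
Iterate m_{i+1} = d_i*a_i - m_i, d_{i+1} = (488 - m_{i+1}^2)/d_i, a_{i+1} = floor((a_0 + m_{i+1})/d_{i+1}):
  m_1 = 1*22 - 0 = 22, d_1 = (488 - 22^2)/1 = 4/1 = 4, a_1 = floor((22 + 22)/4) = 11.
  m_2 = 4*11 - 22 = 22, d_2 = (488 - 22^2)/4 = 4/4 = 1, a_2 = floor((22 + 22)/1) = 44.
  m_3 = 1*44 - 22 = 22, d_3 = (488 - 22^2)/1 = 4/1 = 4: (m_3, d_3) = (m_1, d_1) = (22, 4), so from here the quotients repeat a_1, a_2; the period length is 2.
So sqrt(488) = [22; (11, 44)] with period length k = 2.
k is even, so the fundamental solution of x^2 - 488y^2 = 1 is (p_{k-1}, q_{k-1}) = (p_1, q_1); compute convergents through index 1.
Convergents (p_i = a_i*p_{i-1} + p_{i-2}, q_i = a_i*q_{i-1} + q_{i-2} with p_{-2}=0, p_{-1}=1, q_{-2}=1, q_{-1}=0):
  i=0: a_0=22, p_0 = 22*1 + 0 = 22, q_0 = 22*0 + 1 = 1.
  i=1: a_1=11, p_1 = 11*22 + 1 = 243, q_1 = 11*1 + 0 = 11.
Check: 243^2 - 488*11^2 = 59049 - 59048 = 1, so (x, y) = (243, 11) solves the equation, and by the theorem it is the least positive solution.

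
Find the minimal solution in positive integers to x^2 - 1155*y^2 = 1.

(x, y) = (34, 1)

First expand sqrt(1155) as a continued fraction. With x_i = (sqrt(1155) + m_i)/d_i and (m_0, d_0) = (0, 1): a_0 = floor(sqrt(1155)) = 33, since 33^2 = 1089 <= 1155 < 1156 = 34^2.
Iterate m_{i+1} = d_i*a_i - m_i, d_{i+1} = (1155 - m_{i+1}^2)/d_i, a_{i+1} = floor((a_0 + m_{i+1})/d_{i+1}):
  m_1 = 1*33 - 0 = 33, d_1 = (1155 - 33^2)/1 = 66/1 = 66, a_1 = floor((33 + 33)/66) = 1.
  m_2 = 66*1 - 33 = 33, d_2 = (1155 - 33^2)/66 = 66/66 = 1, a_2 = floor((33 + 33)/1) = 66.
  m_3 = 1*66 - 33 = 33, d_3 = (1155 - 33^2)/1 = 66/1 = 66: (m_3, d_3) = (m_1, d_1) = (33, 66), so from here the quotients repeat a_1, a_2; the period length is 2.
So sqrt(1155) = [33; (1, 66)] with period length k = 2.
k is even, so the fundamental solution of x^2 - 1155y^2 = 1 is (p_{k-1}, q_{k-1}) = (p_1, q_1); compute convergents through index 1.
Convergents (p_i = a_i*p_{i-1} + p_{i-2}, q_i = a_i*q_{i-1} + q_{i-2} with p_{-2}=0, p_{-1}=1, q_{-2}=1, q_{-1}=0):
  i=0: a_0=33, p_0 = 33*1 + 0 = 33, q_0 = 33*0 + 1 = 1.
  i=1: a_1=1, p_1 = 1*33 + 1 = 34, q_1 = 1*1 + 0 = 1.
Check: 34^2 - 1155*1^2 = 1156 - 1155 = 1, so (x, y) = (34, 1) solves the equation, and by the theorem it is the least positive solution.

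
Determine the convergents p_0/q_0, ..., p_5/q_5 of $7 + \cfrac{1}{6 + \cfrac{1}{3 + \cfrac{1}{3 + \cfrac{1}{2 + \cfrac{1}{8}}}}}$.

7/1, 43/6, 136/19, 451/63, 1038/145, 8755/1223

Using the convergent recurrence p_i = a_i*p_{i-1} + p_{i-2}, q_i = a_i*q_{i-1} + q_{i-2} with p_{-2}=0, p_{-1}=1, q_{-2}=1, q_{-1}=0:
  i=0: a_0=7, p_0 = 7*1 + 0 = 7, q_0 = 7*0 + 1 = 1.
  i=1: a_1=6, p_1 = 6*7 + 1 = 43, q_1 = 6*1 + 0 = 6.
  i=2: a_2=3, p_2 = 3*43 + 7 = 136, q_2 = 3*6 + 1 = 19.
  i=3: a_3=3, p_3 = 3*136 + 43 = 451, q_3 = 3*19 + 6 = 63.
  i=4: a_4=2, p_4 = 2*451 + 136 = 1038, q_4 = 2*63 + 19 = 145.
  i=5: a_5=8, p_5 = 8*1038 + 451 = 8755, q_5 = 8*145 + 63 = 1223.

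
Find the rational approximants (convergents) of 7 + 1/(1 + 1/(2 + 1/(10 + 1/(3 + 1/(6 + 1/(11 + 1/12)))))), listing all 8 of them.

7/1, 8/1, 23/3, 238/31, 737/96, 4660/607, 51997/6773, 628624/81883

Using the convergent recurrence p_i = a_i*p_{i-1} + p_{i-2}, q_i = a_i*q_{i-1} + q_{i-2} with p_{-2}=0, p_{-1}=1, q_{-2}=1, q_{-1}=0:
  i=0: a_0=7, p_0 = 7*1 + 0 = 7, q_0 = 7*0 + 1 = 1.
  i=1: a_1=1, p_1 = 1*7 + 1 = 8, q_1 = 1*1 + 0 = 1.
  i=2: a_2=2, p_2 = 2*8 + 7 = 23, q_2 = 2*1 + 1 = 3.
  i=3: a_3=10, p_3 = 10*23 + 8 = 238, q_3 = 10*3 + 1 = 31.
  i=4: a_4=3, p_4 = 3*238 + 23 = 737, q_4 = 3*31 + 3 = 96.
  i=5: a_5=6, p_5 = 6*737 + 238 = 4660, q_5 = 6*96 + 31 = 607.
  i=6: a_6=11, p_6 = 11*4660 + 737 = 51997, q_6 = 11*607 + 96 = 6773.
  i=7: a_7=12, p_7 = 12*51997 + 4660 = 628624, q_7 = 12*6773 + 607 = 81883.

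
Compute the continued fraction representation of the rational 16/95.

[0; 5, 1, 15]

Run the Euclidean algorithm on 16 and 95; the successive quotients are the partial quotients a_0, a_1, ... (each step inverts the fractional part left over by the previous one):
  16 = 0*95 + 16, so a_0 = 0.
  95 = 5*16 + 15, so a_1 = 5.
  16 = 1*15 + 1, so a_2 = 1.
  15 = 15*1 + 0, so a_3 = 15.
The remainder reaches 0 after 4 divisions, so the expansion has 4 partial quotients, read off in order.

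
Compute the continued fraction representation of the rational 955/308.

[3; 9, 1, 14, 2]

Run the Euclidean algorithm on 955 and 308; the successive quotients are the partial quotients a_0, a_1, ... (each step inverts the fractional part left over by the previous one):
  955 = 3*308 + 31, so a_0 = 3.
  308 = 9*31 + 29, so a_1 = 9.
  31 = 1*29 + 2, so a_2 = 1.
  29 = 14*2 + 1, so a_3 = 14.
  2 = 2*1 + 0, so a_4 = 2.
The remainder reaches 0 after 5 divisions, so the expansion has 5 partial quotients, read off in order.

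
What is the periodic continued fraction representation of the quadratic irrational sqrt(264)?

[16; (4, 32)]

Write x_i = (sqrt(264) + m_i)/d_i with (m_0, d_0) = (0, 1). a_0 = floor(sqrt(264)) = 16, since 16^2 = 256 <= 264 < 289 = 17^2.
Iterate m_{i+1} = d_i*a_i - m_i, d_{i+1} = (264 - m_{i+1}^2)/d_i, a_{i+1} = floor((a_0 + m_{i+1})/d_{i+1}):
  m_1 = 1*16 - 0 = 16, d_1 = (264 - 16^2)/1 = 8/1 = 8, a_1 = floor((16 + 16)/8) = 4.
  m_2 = 8*4 - 16 = 16, d_2 = (264 - 16^2)/8 = 8/8 = 1, a_2 = floor((16 + 16)/1) = 32.
  m_3 = 1*32 - 16 = 16, d_3 = (264 - 16^2)/1 = 8/1 = 8: (m_3, d_3) = (m_1, d_1) = (16, 8), so from here the quotients repeat a_1, a_2; the period length is 2.
Hence the expansion of sqrt(264) is a_0 = 16 followed by the repeating block 4, 32 (period 2).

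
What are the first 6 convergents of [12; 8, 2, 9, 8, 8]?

12/1, 97/8, 206/17, 1951/161, 15814/1305, 128463/10601

Using the convergent recurrence p_i = a_i*p_{i-1} + p_{i-2}, q_i = a_i*q_{i-1} + q_{i-2} with p_{-2}=0, p_{-1}=1, q_{-2}=1, q_{-1}=0:
  i=0: a_0=12, p_0 = 12*1 + 0 = 12, q_0 = 12*0 + 1 = 1.
  i=1: a_1=8, p_1 = 8*12 + 1 = 97, q_1 = 8*1 + 0 = 8.
  i=2: a_2=2, p_2 = 2*97 + 12 = 206, q_2 = 2*8 + 1 = 17.
  i=3: a_3=9, p_3 = 9*206 + 97 = 1951, q_3 = 9*17 + 8 = 161.
  i=4: a_4=8, p_4 = 8*1951 + 206 = 15814, q_4 = 8*161 + 17 = 1305.
  i=5: a_5=8, p_5 = 8*15814 + 1951 = 128463, q_5 = 8*1305 + 161 = 10601.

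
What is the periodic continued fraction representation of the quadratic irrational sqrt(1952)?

Write x_i = (sqrt(1952) + m_i)/d_i with (m_0, d_0) = (0, 1). a_0 = floor(sqrt(1952)) = 44, since 44^2 = 1936 <= 1952 < 2025 = 45^2.
Iterate m_{i+1} = d_i*a_i - m_i, d_{i+1} = (1952 - m_{i+1}^2)/d_i, a_{i+1} = floor((a_0 + m_{i+1})/d_{i+1}):
  m_1 = 1*44 - 0 = 44, d_1 = (1952 - 44^2)/1 = 16/1 = 16, a_1 = floor((44 + 44)/16) = 5.
  m_2 = 16*5 - 44 = 36, d_2 = (1952 - 36^2)/16 = 656/16 = 41, a_2 = floor((44 + 36)/41) = 1.
  m_3 = 41*1 - 36 = 5, d_3 = (1952 - 5^2)/41 = 1927/41 = 47, a_3 = floor((44 + 5)/47) = 1.
  m_4 = 47*1 - 5 = 42, d_4 = (1952 - 42^2)/47 = 188/47 = 4, a_4 = floor((44 + 42)/4) = 21.
  m_5 = 4*21 - 42 = 42, d_5 = (1952 - 42^2)/4 = 188/4 = 47, a_5 = floor((44 + 42)/47) = 1.
  m_6 = 47*1 - 42 = 5, d_6 = (1952 - 5^2)/47 = 1927/47 = 41, a_6 = floor((44 + 5)/41) = 1.
  m_7 = 41*1 - 5 = 36, d_7 = (1952 - 36^2)/41 = 656/41 = 16, a_7 = floor((44 + 36)/16) = 5.
  m_8 = 16*5 - 36 = 44, d_8 = (1952 - 44^2)/16 = 16/16 = 1, a_8 = floor((44 + 44)/1) = 88.
  m_9 = 1*88 - 44 = 44, d_9 = (1952 - 44^2)/1 = 16/1 = 16: (m_9, d_9) = (m_1, d_1) = (44, 16), so from here the quotients repeat a_1, ..., a_8; the period length is 8.
Hence the expansion of sqrt(1952) is a_0 = 44 followed by the repeating block 5, 1, 1, 21, 1, 1, 5, 88 (period 8).

[44; (5, 1, 1, 21, 1, 1, 5, 88)]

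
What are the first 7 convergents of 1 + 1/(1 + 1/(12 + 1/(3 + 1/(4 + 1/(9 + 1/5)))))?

Using the convergent recurrence p_i = a_i*p_{i-1} + p_{i-2}, q_i = a_i*q_{i-1} + q_{i-2} with p_{-2}=0, p_{-1}=1, q_{-2}=1, q_{-1}=0:
  i=0: a_0=1, p_0 = 1*1 + 0 = 1, q_0 = 1*0 + 1 = 1.
  i=1: a_1=1, p_1 = 1*1 + 1 = 2, q_1 = 1*1 + 0 = 1.
  i=2: a_2=12, p_2 = 12*2 + 1 = 25, q_2 = 12*1 + 1 = 13.
  i=3: a_3=3, p_3 = 3*25 + 2 = 77, q_3 = 3*13 + 1 = 40.
  i=4: a_4=4, p_4 = 4*77 + 25 = 333, q_4 = 4*40 + 13 = 173.
  i=5: a_5=9, p_5 = 9*333 + 77 = 3074, q_5 = 9*173 + 40 = 1597.
  i=6: a_6=5, p_6 = 5*3074 + 333 = 15703, q_6 = 5*1597 + 173 = 8158.

1/1, 2/1, 25/13, 77/40, 333/173, 3074/1597, 15703/8158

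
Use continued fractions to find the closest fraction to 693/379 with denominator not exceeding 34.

Expand x = 693/379 as a continued fraction with the Euclidean algorithm:
  693 = 1*379 + 314, so a_0 = 1.
  379 = 1*314 + 65, so a_1 = 1.
  314 = 4*65 + 54, so a_2 = 4.
  65 = 1*54 + 11, so a_3 = 1.
  54 = 4*11 + 10, so a_4 = 4.
  11 = 1*10 + 1, so a_5 = 1.
  10 = 10*1 + 0, so a_6 = 10.
so x = [1; 1, 4, 1, 4, 1, 10].
Convergents (p_i = a_i*p_{i-1} + p_{i-2}, q_i = a_i*q_{i-1} + q_{i-2} with p_{-2}=0, p_{-1}=1, q_{-2}=1, q_{-1}=0), until the denominator exceeds 34:
  i=0: a_0=1, p_0 = 1*1 + 0 = 1, q_0 = 1*0 + 1 = 1.
  i=1: a_1=1, p_1 = 1*1 + 1 = 2, q_1 = 1*1 + 0 = 1.
  i=2: a_2=4, p_2 = 4*2 + 1 = 9, q_2 = 4*1 + 1 = 5.
  i=3: a_3=1, p_3 = 1*9 + 2 = 11, q_3 = 1*5 + 1 = 6.
  i=4: a_4=4, p_4 = 4*11 + 9 = 53, q_4 = 4*6 + 5 = 29.
  i=5: a_5=1, p_5 = 1*53 + 11 = 64, q_5 = 1*29 + 6 = 35.
q_5 = 35 > 34, so the last convergent with denominator <= 34 is p_4/q_4 = 53/29.
The closest fraction with denominator <= 34 is either p_4/q_4 or the intermediate fraction (k*p_4 + p_3)/(k*q_4 + q_3) with the largest k >= 1 whose denominator stays <= 34; these approach x as k grows, and every other convergent or intermediate fraction in range is farther away.
Largest k: floor((34 - q_3)/q_4) = floor((34 - 6)/29) = 0.
Since k = 0, no intermediate fraction beyond p_4/q_4 has denominator <= 34, so the convergent 53/29 is the closest (its error is |693*29 - 53*379|/(379*29) = 10/10991).

53/29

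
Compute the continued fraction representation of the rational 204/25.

[8; 6, 4]

Run the Euclidean algorithm on 204 and 25; the successive quotients are the partial quotients a_0, a_1, ... (each step inverts the fractional part left over by the previous one):
  204 = 8*25 + 4, so a_0 = 8.
  25 = 6*4 + 1, so a_1 = 6.
  4 = 4*1 + 0, so a_2 = 4.
The remainder reaches 0 after 3 divisions, so the expansion has 3 partial quotients, read off in order.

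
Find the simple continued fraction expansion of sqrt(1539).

[39; (4, 2, 1, 8, 39, 8, 1, 2, 4, 78)]

Write x_i = (sqrt(1539) + m_i)/d_i with (m_0, d_0) = (0, 1). a_0 = floor(sqrt(1539)) = 39, since 39^2 = 1521 <= 1539 < 1600 = 40^2.
Iterate m_{i+1} = d_i*a_i - m_i, d_{i+1} = (1539 - m_{i+1}^2)/d_i, a_{i+1} = floor((a_0 + m_{i+1})/d_{i+1}):
  m_1 = 1*39 - 0 = 39, d_1 = (1539 - 39^2)/1 = 18/1 = 18, a_1 = floor((39 + 39)/18) = 4.
  m_2 = 18*4 - 39 = 33, d_2 = (1539 - 33^2)/18 = 450/18 = 25, a_2 = floor((39 + 33)/25) = 2.
  m_3 = 25*2 - 33 = 17, d_3 = (1539 - 17^2)/25 = 1250/25 = 50, a_3 = floor((39 + 17)/50) = 1.
  m_4 = 50*1 - 17 = 33, d_4 = (1539 - 33^2)/50 = 450/50 = 9, a_4 = floor((39 + 33)/9) = 8.
  m_5 = 9*8 - 33 = 39, d_5 = (1539 - 39^2)/9 = 18/9 = 2, a_5 = floor((39 + 39)/2) = 39.
  m_6 = 2*39 - 39 = 39, d_6 = (1539 - 39^2)/2 = 18/2 = 9, a_6 = floor((39 + 39)/9) = 8.
  m_7 = 9*8 - 39 = 33, d_7 = (1539 - 33^2)/9 = 450/9 = 50, a_7 = floor((39 + 33)/50) = 1.
  m_8 = 50*1 - 33 = 17, d_8 = (1539 - 17^2)/50 = 1250/50 = 25, a_8 = floor((39 + 17)/25) = 2.
  m_9 = 25*2 - 17 = 33, d_9 = (1539 - 33^2)/25 = 450/25 = 18, a_9 = floor((39 + 33)/18) = 4.
  m_10 = 18*4 - 33 = 39, d_10 = (1539 - 39^2)/18 = 18/18 = 1, a_10 = floor((39 + 39)/1) = 78.
  m_11 = 1*78 - 39 = 39, d_11 = (1539 - 39^2)/1 = 18/1 = 18: (m_11, d_11) = (m_1, d_1) = (39, 18), so from here the quotients repeat a_1, ..., a_10; the period length is 10.
Hence the expansion of sqrt(1539) is a_0 = 39 followed by the repeating block 4, 2, 1, 8, 39, 8, 1, 2, 4, 78 (period 10).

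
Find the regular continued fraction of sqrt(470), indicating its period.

[21; (1, 2, 8, 2, 1, 42)]

Write x_i = (sqrt(470) + m_i)/d_i with (m_0, d_0) = (0, 1). a_0 = floor(sqrt(470)) = 21, since 21^2 = 441 <= 470 < 484 = 22^2.
Iterate m_{i+1} = d_i*a_i - m_i, d_{i+1} = (470 - m_{i+1}^2)/d_i, a_{i+1} = floor((a_0 + m_{i+1})/d_{i+1}):
  m_1 = 1*21 - 0 = 21, d_1 = (470 - 21^2)/1 = 29/1 = 29, a_1 = floor((21 + 21)/29) = 1.
  m_2 = 29*1 - 21 = 8, d_2 = (470 - 8^2)/29 = 406/29 = 14, a_2 = floor((21 + 8)/14) = 2.
  m_3 = 14*2 - 8 = 20, d_3 = (470 - 20^2)/14 = 70/14 = 5, a_3 = floor((21 + 20)/5) = 8.
  m_4 = 5*8 - 20 = 20, d_4 = (470 - 20^2)/5 = 70/5 = 14, a_4 = floor((21 + 20)/14) = 2.
  m_5 = 14*2 - 20 = 8, d_5 = (470 - 8^2)/14 = 406/14 = 29, a_5 = floor((21 + 8)/29) = 1.
  m_6 = 29*1 - 8 = 21, d_6 = (470 - 21^2)/29 = 29/29 = 1, a_6 = floor((21 + 21)/1) = 42.
  m_7 = 1*42 - 21 = 21, d_7 = (470 - 21^2)/1 = 29/1 = 29: (m_7, d_7) = (m_1, d_1) = (21, 29), so from here the quotients repeat a_1, ..., a_6; the period length is 6.
Hence the expansion of sqrt(470) is a_0 = 21 followed by the repeating block 1, 2, 8, 2, 1, 42 (period 6).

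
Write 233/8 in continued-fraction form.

Run the Euclidean algorithm on 233 and 8; the successive quotients are the partial quotients a_0, a_1, ... (each step inverts the fractional part left over by the previous one):
  233 = 29*8 + 1, so a_0 = 29.
  8 = 8*1 + 0, so a_1 = 8.
The remainder reaches 0 after 2 divisions, so the expansion has 2 partial quotients, read off in order.

[29; 8]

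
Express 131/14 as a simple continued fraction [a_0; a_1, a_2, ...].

Run the Euclidean algorithm on 131 and 14; the successive quotients are the partial quotients a_0, a_1, ... (each step inverts the fractional part left over by the previous one):
  131 = 9*14 + 5, so a_0 = 9.
  14 = 2*5 + 4, so a_1 = 2.
  5 = 1*4 + 1, so a_2 = 1.
  4 = 4*1 + 0, so a_3 = 4.
The remainder reaches 0 after 4 divisions, so the expansion has 4 partial quotients, read off in order.

[9; 2, 1, 4]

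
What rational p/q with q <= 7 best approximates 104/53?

2/1

Expand x = 104/53 as a continued fraction with the Euclidean algorithm:
  104 = 1*53 + 51, so a_0 = 1.
  53 = 1*51 + 2, so a_1 = 1.
  51 = 25*2 + 1, so a_2 = 25.
  2 = 2*1 + 0, so a_3 = 2.
so x = [1; 1, 25, 2].
Convergents (p_i = a_i*p_{i-1} + p_{i-2}, q_i = a_i*q_{i-1} + q_{i-2} with p_{-2}=0, p_{-1}=1, q_{-2}=1, q_{-1}=0), until the denominator exceeds 7:
  i=0: a_0=1, p_0 = 1*1 + 0 = 1, q_0 = 1*0 + 1 = 1.
  i=1: a_1=1, p_1 = 1*1 + 1 = 2, q_1 = 1*1 + 0 = 1.
  i=2: a_2=25, p_2 = 25*2 + 1 = 51, q_2 = 25*1 + 1 = 26.
q_2 = 26 > 7, so the last convergent with denominator <= 7 is p_1/q_1 = 2/1.
The closest fraction with denominator <= 7 is either p_1/q_1 or the intermediate fraction (k*p_1 + p_0)/(k*q_1 + q_0) with the largest k >= 1 whose denominator stays <= 7; these approach x as k grows, and every other convergent or intermediate fraction in range is farther away.
Largest k: floor((7 - q_0)/q_1) = floor((7 - 1)/1) = 6.
That gives (6*2 + 1)/(6*1 + 1) = 13/7.
Compare the errors: |x - 2/1| = |104*1 - 2*53|/(53*1) = 2/53, and |x - 13/7| = |104*7 - 13*53|/(53*7) = 39/371.
Cross-multiplying, 2*371 = 742 < 2067 = 39*53, so 2/53 is smaller: the convergent 2/1 is closer to x than 13/7.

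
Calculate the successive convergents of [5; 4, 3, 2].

Using the convergent recurrence p_i = a_i*p_{i-1} + p_{i-2}, q_i = a_i*q_{i-1} + q_{i-2} with p_{-2}=0, p_{-1}=1, q_{-2}=1, q_{-1}=0:
  i=0: a_0=5, p_0 = 5*1 + 0 = 5, q_0 = 5*0 + 1 = 1.
  i=1: a_1=4, p_1 = 4*5 + 1 = 21, q_1 = 4*1 + 0 = 4.
  i=2: a_2=3, p_2 = 3*21 + 5 = 68, q_2 = 3*4 + 1 = 13.
  i=3: a_3=2, p_3 = 2*68 + 21 = 157, q_3 = 2*13 + 4 = 30.

5/1, 21/4, 68/13, 157/30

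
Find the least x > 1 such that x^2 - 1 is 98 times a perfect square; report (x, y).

First expand sqrt(98) as a continued fraction. With x_i = (sqrt(98) + m_i)/d_i and (m_0, d_0) = (0, 1): a_0 = floor(sqrt(98)) = 9, since 9^2 = 81 <= 98 < 100 = 10^2.
Iterate m_{i+1} = d_i*a_i - m_i, d_{i+1} = (98 - m_{i+1}^2)/d_i, a_{i+1} = floor((a_0 + m_{i+1})/d_{i+1}):
  m_1 = 1*9 - 0 = 9, d_1 = (98 - 9^2)/1 = 17/1 = 17, a_1 = floor((9 + 9)/17) = 1.
  m_2 = 17*1 - 9 = 8, d_2 = (98 - 8^2)/17 = 34/17 = 2, a_2 = floor((9 + 8)/2) = 8.
  m_3 = 2*8 - 8 = 8, d_3 = (98 - 8^2)/2 = 34/2 = 17, a_3 = floor((9 + 8)/17) = 1.
  m_4 = 17*1 - 8 = 9, d_4 = (98 - 9^2)/17 = 17/17 = 1, a_4 = floor((9 + 9)/1) = 18.
  m_5 = 1*18 - 9 = 9, d_5 = (98 - 9^2)/1 = 17/1 = 17: (m_5, d_5) = (m_1, d_1) = (9, 17), so from here the quotients repeat a_1, ..., a_4; the period length is 4.
So sqrt(98) = [9; (1, 8, 1, 18)] with period length k = 4.
k is even, so the fundamental solution of x^2 - 98y^2 = 1 is (p_{k-1}, q_{k-1}) = (p_3, q_3); compute convergents through index 3.
Convergents (p_i = a_i*p_{i-1} + p_{i-2}, q_i = a_i*q_{i-1} + q_{i-2} with p_{-2}=0, p_{-1}=1, q_{-2}=1, q_{-1}=0):
  i=0: a_0=9, p_0 = 9*1 + 0 = 9, q_0 = 9*0 + 1 = 1.
  i=1: a_1=1, p_1 = 1*9 + 1 = 10, q_1 = 1*1 + 0 = 1.
  i=2: a_2=8, p_2 = 8*10 + 9 = 89, q_2 = 8*1 + 1 = 9.
  i=3: a_3=1, p_3 = 1*89 + 10 = 99, q_3 = 1*9 + 1 = 10.
Check: 99^2 - 98*10^2 = 9801 - 9800 = 1, so (x, y) = (99, 10) solves the equation, and by the theorem it is the least positive solution.

(x, y) = (99, 10)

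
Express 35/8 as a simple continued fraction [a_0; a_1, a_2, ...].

Run the Euclidean algorithm on 35 and 8; the successive quotients are the partial quotients a_0, a_1, ... (each step inverts the fractional part left over by the previous one):
  35 = 4*8 + 3, so a_0 = 4.
  8 = 2*3 + 2, so a_1 = 2.
  3 = 1*2 + 1, so a_2 = 1.
  2 = 2*1 + 0, so a_3 = 2.
The remainder reaches 0 after 4 divisions, so the expansion has 4 partial quotients, read off in order.

[4; 2, 1, 2]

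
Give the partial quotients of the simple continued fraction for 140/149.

[0; 1, 15, 1, 1, 4]

Run the Euclidean algorithm on 140 and 149; the successive quotients are the partial quotients a_0, a_1, ... (each step inverts the fractional part left over by the previous one):
  140 = 0*149 + 140, so a_0 = 0.
  149 = 1*140 + 9, so a_1 = 1.
  140 = 15*9 + 5, so a_2 = 15.
  9 = 1*5 + 4, so a_3 = 1.
  5 = 1*4 + 1, so a_4 = 1.
  4 = 4*1 + 0, so a_5 = 4.
The remainder reaches 0 after 6 divisions, so the expansion has 6 partial quotients, read off in order.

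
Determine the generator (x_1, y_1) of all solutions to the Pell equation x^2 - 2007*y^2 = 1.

(x, y) = (224, 5)

First expand sqrt(2007) as a continued fraction. With x_i = (sqrt(2007) + m_i)/d_i and (m_0, d_0) = (0, 1): a_0 = floor(sqrt(2007)) = 44, since 44^2 = 1936 <= 2007 < 2025 = 45^2.
Iterate m_{i+1} = d_i*a_i - m_i, d_{i+1} = (2007 - m_{i+1}^2)/d_i, a_{i+1} = floor((a_0 + m_{i+1})/d_{i+1}):
  m_1 = 1*44 - 0 = 44, d_1 = (2007 - 44^2)/1 = 71/1 = 71, a_1 = floor((44 + 44)/71) = 1.
  m_2 = 71*1 - 44 = 27, d_2 = (2007 - 27^2)/71 = 1278/71 = 18, a_2 = floor((44 + 27)/18) = 3.
  m_3 = 18*3 - 27 = 27, d_3 = (2007 - 27^2)/18 = 1278/18 = 71, a_3 = floor((44 + 27)/71) = 1.
  m_4 = 71*1 - 27 = 44, d_4 = (2007 - 44^2)/71 = 71/71 = 1, a_4 = floor((44 + 44)/1) = 88.
  m_5 = 1*88 - 44 = 44, d_5 = (2007 - 44^2)/1 = 71/1 = 71: (m_5, d_5) = (m_1, d_1) = (44, 71), so from here the quotients repeat a_1, ..., a_4; the period length is 4.
So sqrt(2007) = [44; (1, 3, 1, 88)] with period length k = 4.
k is even, so the fundamental solution of x^2 - 2007y^2 = 1 is (p_{k-1}, q_{k-1}) = (p_3, q_3); compute convergents through index 3.
Convergents (p_i = a_i*p_{i-1} + p_{i-2}, q_i = a_i*q_{i-1} + q_{i-2} with p_{-2}=0, p_{-1}=1, q_{-2}=1, q_{-1}=0):
  i=0: a_0=44, p_0 = 44*1 + 0 = 44, q_0 = 44*0 + 1 = 1.
  i=1: a_1=1, p_1 = 1*44 + 1 = 45, q_1 = 1*1 + 0 = 1.
  i=2: a_2=3, p_2 = 3*45 + 44 = 179, q_2 = 3*1 + 1 = 4.
  i=3: a_3=1, p_3 = 1*179 + 45 = 224, q_3 = 1*4 + 1 = 5.
Check: 224^2 - 2007*5^2 = 50176 - 50175 = 1, so (x, y) = (224, 5) solves the equation, and by the theorem it is the least positive solution.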